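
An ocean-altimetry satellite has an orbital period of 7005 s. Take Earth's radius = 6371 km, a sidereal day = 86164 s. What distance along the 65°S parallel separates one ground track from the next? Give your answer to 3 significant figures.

Node shift per orbit = (7005.0/86164) × 360° = 29.27°.
Equatorial spacing = 29.27 × 111.2 km/° = 3254 km.
At 65° latitude, spacing = 3254 × cos(65°) = 1375 km.

1380 km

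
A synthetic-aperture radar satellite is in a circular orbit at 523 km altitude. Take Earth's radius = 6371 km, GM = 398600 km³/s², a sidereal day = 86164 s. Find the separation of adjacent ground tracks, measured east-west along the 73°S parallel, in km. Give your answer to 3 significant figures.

774 km

Semi-major axis a = 6371 + 523 = 6894 km. Period T = 2π√(a³/μ) = 2π√(6894³/398600) = 5696.6 s = 94.94 min.
Node shift per orbit = (5696.6/86164) × 360° = 23.80°.
Equatorial spacing = 23.80 × 111.2 km/° = 2647 km.
At 73° latitude, spacing = 2647 × cos(73°) = 774 km.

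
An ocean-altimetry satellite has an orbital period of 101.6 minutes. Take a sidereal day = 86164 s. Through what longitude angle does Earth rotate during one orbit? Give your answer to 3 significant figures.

T = 101.6 min = 6096.0 s.
During one orbit Earth rotates (6096.0 / 86164) × 360° = 25.47°.

25.5°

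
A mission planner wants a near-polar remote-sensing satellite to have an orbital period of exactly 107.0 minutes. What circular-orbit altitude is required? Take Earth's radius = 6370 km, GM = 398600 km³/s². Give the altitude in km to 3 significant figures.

T = 107.0 min = 6420.0 s.
From T = 2π√(a³/μ): a = (μ T²/4π²)^(1/3) = (398600 × 6420.0² / 4π²)^(1/3) = 7466 km.
Altitude h = a − R = 7466 − 6370 = 1096 km.

1100 km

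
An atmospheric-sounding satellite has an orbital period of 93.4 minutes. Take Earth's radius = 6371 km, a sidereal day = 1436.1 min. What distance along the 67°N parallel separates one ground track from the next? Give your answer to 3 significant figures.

1020 km

T = 93.4 min = 5604.0 s.
Node shift per orbit = (5604.0/86166) × 360° = 23.41°.
Equatorial spacing = 23.41 × 111.2 km/° = 2603 km.
At 67° latitude, spacing = 2603 × cos(67°) = 1017 km.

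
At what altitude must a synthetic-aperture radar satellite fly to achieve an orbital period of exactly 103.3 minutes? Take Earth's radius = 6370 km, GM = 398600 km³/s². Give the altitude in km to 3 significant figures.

923 km

T = 103.3 min = 6198.0 s.
From T = 2π√(a³/μ): a = (μ T²/4π²)^(1/3) = (398600 × 6198.0² / 4π²)^(1/3) = 7293 km.
Altitude h = a − R = 7293 − 6370 = 923 km.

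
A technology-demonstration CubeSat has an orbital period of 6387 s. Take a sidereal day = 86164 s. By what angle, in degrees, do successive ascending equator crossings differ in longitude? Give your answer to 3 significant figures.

During one orbit Earth rotates (6387.0 / 86164) × 360° = 26.69°.

26.7°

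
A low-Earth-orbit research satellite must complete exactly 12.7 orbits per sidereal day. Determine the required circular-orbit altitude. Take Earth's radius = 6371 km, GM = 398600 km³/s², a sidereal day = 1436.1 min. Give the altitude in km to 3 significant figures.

Required period T = 86166 / 12.7 = 6784.7 s.
From T = 2π√(a³/μ): a = (μ T²/4π²)^(1/3) = (398600 × 6784.7² / 4π²)^(1/3) = 7746 km.
Altitude h = a − R = 7746 − 6371 = 1375 km.

1380 km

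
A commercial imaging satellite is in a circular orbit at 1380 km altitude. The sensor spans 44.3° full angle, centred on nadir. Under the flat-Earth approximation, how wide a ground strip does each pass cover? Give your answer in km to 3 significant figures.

Half-angle = 44.3°/2 = 22.15°.
Swath width ≈ 2h·tan(θ/2) = 2 × 1380 × tan(22.15°) = 1123.5 km.

1120 km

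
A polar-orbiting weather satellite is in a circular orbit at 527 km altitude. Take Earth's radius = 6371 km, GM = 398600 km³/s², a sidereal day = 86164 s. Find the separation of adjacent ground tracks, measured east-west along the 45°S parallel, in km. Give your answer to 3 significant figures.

Semi-major axis a = 6371 + 527 = 6898 km. Period T = 2π√(a³/μ) = 2π√(6898³/398600) = 5701.6 s = 95.03 min.
Node shift per orbit = (5701.6/86164) × 360° = 23.82°.
Equatorial spacing = 23.82 × 111.2 km/° = 2649 km.
At 45° latitude, spacing = 2649 × cos(45°) = 1873 km.

1870 km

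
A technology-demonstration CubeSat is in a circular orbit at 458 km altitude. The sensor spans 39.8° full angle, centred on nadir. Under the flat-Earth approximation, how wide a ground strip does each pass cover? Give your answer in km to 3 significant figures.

332 km

Half-angle = 39.8°/2 = 19.9°.
Swath width ≈ 2h·tan(θ/2) = 2 × 458 × tan(19.9°) = 331.6 km.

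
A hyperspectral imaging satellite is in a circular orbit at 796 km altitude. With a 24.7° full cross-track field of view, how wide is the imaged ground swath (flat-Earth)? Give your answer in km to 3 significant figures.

349 km

Half-angle = 24.7°/2 = 12.35°.
Swath width ≈ 2h·tan(θ/2) = 2 × 796 × tan(12.35°) = 348.6 km.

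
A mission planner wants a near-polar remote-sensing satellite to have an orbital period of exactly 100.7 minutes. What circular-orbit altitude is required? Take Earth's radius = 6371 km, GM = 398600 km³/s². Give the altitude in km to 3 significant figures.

799 km

T = 100.7 min = 6042.0 s.
From T = 2π√(a³/μ): a = (μ T²/4π²)^(1/3) = (398600 × 6042.0² / 4π²)^(1/3) = 7170 km.
Altitude h = a − R = 7170 − 6371 = 799 km.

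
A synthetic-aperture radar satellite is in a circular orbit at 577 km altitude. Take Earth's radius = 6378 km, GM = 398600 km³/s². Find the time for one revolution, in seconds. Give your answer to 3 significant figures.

5770 seconds

Semi-major axis a = 6378 + 577 = 6955 km. Period T = 2π√(a³/μ) = 2π√(6955³/398600) = 5772.4 s = 96.21 min.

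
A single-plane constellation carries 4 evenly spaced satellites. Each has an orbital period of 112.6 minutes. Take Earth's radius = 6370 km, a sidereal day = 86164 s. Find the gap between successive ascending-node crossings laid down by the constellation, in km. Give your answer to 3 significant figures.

T = 112.6 min = 6756.0 s.
Single-satellite node shift = (6756.0/86164) × 360° = 28.23°.
With 4 satellites evenly phased, successive equator crossings are 28.23/4 = 7.057° apart.
That is 7.057 × 111.2 = 785 km at the equator.

785 km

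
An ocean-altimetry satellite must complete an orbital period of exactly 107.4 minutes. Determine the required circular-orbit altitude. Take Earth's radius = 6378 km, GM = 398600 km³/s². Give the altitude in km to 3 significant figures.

T = 107.4 min = 6444.0 s.
From T = 2π√(a³/μ): a = (μ T²/4π²)^(1/3) = (398600 × 6444.0² / 4π²)^(1/3) = 7485 km.
Altitude h = a − R = 7485 − 6378 = 1107 km.

1110 km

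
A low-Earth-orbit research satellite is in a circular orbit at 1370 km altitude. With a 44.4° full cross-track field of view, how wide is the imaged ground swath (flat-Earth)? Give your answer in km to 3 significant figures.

Half-angle = 44.4°/2 = 22.2°.
Swath width ≈ 2h·tan(θ/2) = 2 × 1370 × tan(22.2°) = 1118.2 km.

1120 km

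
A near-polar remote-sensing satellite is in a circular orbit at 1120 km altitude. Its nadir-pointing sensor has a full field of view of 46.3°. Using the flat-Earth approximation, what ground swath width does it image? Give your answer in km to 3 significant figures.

958 km

Half-angle = 46.3°/2 = 23.15°.
Swath width ≈ 2h·tan(θ/2) = 2 × 1120 × tan(23.15°) = 957.8 km.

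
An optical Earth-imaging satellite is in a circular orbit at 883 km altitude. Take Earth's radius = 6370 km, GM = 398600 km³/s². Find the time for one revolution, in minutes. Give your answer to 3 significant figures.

Semi-major axis a = 6370 + 883 = 7253 km. Period T = 2π√(a³/μ) = 2π√(7253³/398600) = 6147.3 s = 102.46 min.

102 min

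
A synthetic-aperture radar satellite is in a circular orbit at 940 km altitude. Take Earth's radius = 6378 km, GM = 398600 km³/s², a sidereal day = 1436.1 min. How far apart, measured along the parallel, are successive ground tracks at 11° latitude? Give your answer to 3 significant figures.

Semi-major axis a = 6378 + 940 = 7318 km. Period T = 2π√(a³/μ) = 2π√(7318³/398600) = 6230.2 s = 103.84 min.
Node shift per orbit = (6230.2/86166) × 360° = 26.03°.
Equatorial spacing = 26.03 × 111.3 km/° = 2898 km.
At 11° latitude, spacing = 2898 × cos(11°) = 2844 km.

2840 km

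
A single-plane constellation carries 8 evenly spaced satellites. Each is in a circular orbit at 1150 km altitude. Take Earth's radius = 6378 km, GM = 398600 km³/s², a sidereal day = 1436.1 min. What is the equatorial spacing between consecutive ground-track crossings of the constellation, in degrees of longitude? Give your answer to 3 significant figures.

Semi-major axis a = 6378 + 1150 = 7528 km. Period T = 2π√(a³/μ) = 2π√(7528³/398600) = 6500.3 s = 108.34 min.
Single-satellite node shift = (6500.3/86166) × 360° = 27.16°.
With 8 satellites evenly phased, successive equator crossings are 27.16/8 = 3.395° apart.

3.39°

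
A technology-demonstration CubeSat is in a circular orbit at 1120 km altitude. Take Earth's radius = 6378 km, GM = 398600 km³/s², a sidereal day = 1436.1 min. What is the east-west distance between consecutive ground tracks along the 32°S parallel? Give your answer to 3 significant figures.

2550 km

Semi-major axis a = 6378 + 1120 = 7498 km. Period T = 2π√(a³/μ) = 2π√(7498³/398600) = 6461.4 s = 107.69 min.
Node shift per orbit = (6461.4/86166) × 360° = 27.00°.
Equatorial spacing = 27.00 × 111.3 km/° = 3005 km.
At 32° latitude, spacing = 3005 × cos(32°) = 2548 km.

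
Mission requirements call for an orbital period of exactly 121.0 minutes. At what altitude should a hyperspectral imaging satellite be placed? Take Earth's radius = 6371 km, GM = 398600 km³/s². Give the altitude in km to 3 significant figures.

T = 121.0 min = 7260.0 s.
From T = 2π√(a³/μ): a = (μ T²/4π²)^(1/3) = (398600 × 7260.0² / 4π²)^(1/3) = 8104 km.
Altitude h = a − R = 8104 − 6371 = 1733 km.

1730 km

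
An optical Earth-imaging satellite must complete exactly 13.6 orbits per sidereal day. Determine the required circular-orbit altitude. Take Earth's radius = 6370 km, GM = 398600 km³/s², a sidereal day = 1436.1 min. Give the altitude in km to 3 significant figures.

1030 km

Required period T = 86166 / 13.6 = 6335.7 s.
From T = 2π√(a³/μ): a = (μ T²/4π²)^(1/3) = (398600 × 6335.7² / 4π²)^(1/3) = 7400 km.
Altitude h = a − R = 7400 − 6370 = 1030 km.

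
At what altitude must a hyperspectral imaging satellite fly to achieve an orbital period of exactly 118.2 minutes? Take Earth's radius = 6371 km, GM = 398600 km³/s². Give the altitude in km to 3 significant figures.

1610 km

T = 118.2 min = 7092.0 s.
From T = 2π√(a³/μ): a = (μ T²/4π²)^(1/3) = (398600 × 7092.0² / 4π²)^(1/3) = 7978 km.
Altitude h = a − R = 7978 − 6371 = 1607 km.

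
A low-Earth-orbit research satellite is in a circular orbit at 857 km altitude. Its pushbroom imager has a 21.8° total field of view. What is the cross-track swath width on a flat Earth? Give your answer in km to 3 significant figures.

330 km

Half-angle = 21.8°/2 = 10.9°.
Swath width ≈ 2h·tan(θ/2) = 2 × 857 × tan(10.9°) = 330.1 km.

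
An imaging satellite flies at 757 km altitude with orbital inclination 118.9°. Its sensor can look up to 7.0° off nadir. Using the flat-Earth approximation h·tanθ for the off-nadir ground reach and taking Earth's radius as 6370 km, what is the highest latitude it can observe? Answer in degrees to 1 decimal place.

61.9°

Retrograde orbit: the ground track reaches ±(180° − i) = ±(180 − 118.9) = ±61.1°.
Sensor half-swath on the ground ≈ 757·tan(7.0°) = 93 km = 0.84° of latitude.
Maximum observable latitude ≈ 61.1 + 0.84 = 61.9°.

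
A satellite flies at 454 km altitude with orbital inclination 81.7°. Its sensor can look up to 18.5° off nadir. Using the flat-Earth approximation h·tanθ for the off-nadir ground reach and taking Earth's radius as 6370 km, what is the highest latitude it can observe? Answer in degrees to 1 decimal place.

83.1°

For a prograde orbit the ground track reaches latitude ±i = ±81.7°.
Sensor half-swath on the ground ≈ 454·tan(18.5°) = 152 km = 1.37° of latitude.
Maximum observable latitude ≈ 81.7 + 1.37 = 83.1°.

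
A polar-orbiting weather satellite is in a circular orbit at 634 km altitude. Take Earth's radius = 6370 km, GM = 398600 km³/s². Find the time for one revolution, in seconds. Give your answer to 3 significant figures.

Semi-major axis a = 6370 + 634 = 7004 km. Period T = 2π√(a³/μ) = 2π√(7004³/398600) = 5833.5 s = 97.23 min.

5830 seconds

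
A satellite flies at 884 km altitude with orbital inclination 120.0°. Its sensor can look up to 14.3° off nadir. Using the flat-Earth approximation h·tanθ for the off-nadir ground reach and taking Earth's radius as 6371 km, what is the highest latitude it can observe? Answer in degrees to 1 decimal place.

62.0°

Retrograde orbit: the ground track reaches ±(180° − i) = ±(180 − 120.0) = ±60.0°.
Sensor half-swath on the ground ≈ 884·tan(14.3°) = 225 km = 2.03° of latitude.
Maximum observable latitude ≈ 60.0 + 2.03 = 62.0°.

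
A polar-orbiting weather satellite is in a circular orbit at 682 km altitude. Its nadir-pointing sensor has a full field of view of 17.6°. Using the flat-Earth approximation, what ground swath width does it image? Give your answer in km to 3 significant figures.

211 km

Half-angle = 17.6°/2 = 8.8°.
Swath width ≈ 2h·tan(θ/2) = 2 × 682 × tan(8.8°) = 211.2 km.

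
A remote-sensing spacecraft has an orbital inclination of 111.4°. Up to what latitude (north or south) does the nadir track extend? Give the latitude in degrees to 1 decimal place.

Retrograde orbit: the ground track reaches ±(180° − i) = ±(180 − 111.4) = ±68.6°.

68.6°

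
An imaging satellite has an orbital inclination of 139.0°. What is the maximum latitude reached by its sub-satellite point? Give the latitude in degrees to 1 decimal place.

Retrograde orbit: the ground track reaches ±(180° − i) = ±(180 − 139.0) = ±41.0°.

41.0°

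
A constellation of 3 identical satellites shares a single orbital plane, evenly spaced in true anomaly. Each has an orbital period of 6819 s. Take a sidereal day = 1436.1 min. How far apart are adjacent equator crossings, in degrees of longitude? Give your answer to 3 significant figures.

9.50°

Single-satellite node shift = (6819.0/86166) × 360° = 28.49°.
With 3 satellites evenly phased, successive equator crossings are 28.49/3 = 9.497° apart.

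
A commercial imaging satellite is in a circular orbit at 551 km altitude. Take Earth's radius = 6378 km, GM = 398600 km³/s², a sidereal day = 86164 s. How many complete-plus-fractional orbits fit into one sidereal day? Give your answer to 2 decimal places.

Semi-major axis a = 6378 + 551 = 6929 km. Period T = 2π√(a³/μ) = 2π√(6929³/398600) = 5740.1 s = 95.67 min.
Orbits per sidereal day = 86164 / 5740.1 = 15.011.

15.01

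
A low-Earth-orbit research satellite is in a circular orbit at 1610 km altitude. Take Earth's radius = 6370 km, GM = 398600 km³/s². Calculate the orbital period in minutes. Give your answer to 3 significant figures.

Semi-major axis a = 6370 + 1610 = 7980 km. Period T = 2π√(a³/μ) = 2π√(7980³/398600) = 7094.4 s = 118.24 min.

118 min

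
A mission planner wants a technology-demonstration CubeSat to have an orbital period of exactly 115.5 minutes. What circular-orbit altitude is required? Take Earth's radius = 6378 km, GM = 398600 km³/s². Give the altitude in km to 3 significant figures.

T = 115.5 min = 6930.0 s.
From T = 2π√(a³/μ): a = (μ T²/4π²)^(1/3) = (398600 × 6930.0² / 4π²)^(1/3) = 7856 km.
Altitude h = a − R = 7856 − 6378 = 1478 km.

1480 km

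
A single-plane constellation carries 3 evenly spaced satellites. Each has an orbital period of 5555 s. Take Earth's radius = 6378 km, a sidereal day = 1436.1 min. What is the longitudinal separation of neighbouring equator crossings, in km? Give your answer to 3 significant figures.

Single-satellite node shift = (5555.0/86166) × 360° = 23.21°.
With 3 satellites evenly phased, successive equator crossings are 23.21/3 = 7.736° apart.
That is 7.736 × 111.3 = 861 km at the equator.

861 km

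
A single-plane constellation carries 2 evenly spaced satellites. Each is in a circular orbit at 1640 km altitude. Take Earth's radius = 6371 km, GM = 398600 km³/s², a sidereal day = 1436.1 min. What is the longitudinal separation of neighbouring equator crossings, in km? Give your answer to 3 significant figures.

1660 km

Semi-major axis a = 6371 + 1640 = 8011 km. Period T = 2π√(a³/μ) = 2π√(8011³/398600) = 7135.8 s = 118.93 min.
Single-satellite node shift = (7135.8/86166) × 360° = 29.81°.
With 2 satellites evenly phased, successive equator crossings are 29.81/2 = 14.907° apart.
That is 14.907 × 111.2 = 1658 km at the equator.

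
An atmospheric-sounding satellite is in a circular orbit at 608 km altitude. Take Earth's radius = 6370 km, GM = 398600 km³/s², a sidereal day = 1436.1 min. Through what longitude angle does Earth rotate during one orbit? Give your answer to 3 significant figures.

Semi-major axis a = 6370 + 608 = 6978 km. Period T = 2π√(a³/μ) = 2π√(6978³/398600) = 5801.1 s = 96.68 min.
During one orbit Earth rotates (5801.1 / 86166) × 360° = 24.24°.

24.2°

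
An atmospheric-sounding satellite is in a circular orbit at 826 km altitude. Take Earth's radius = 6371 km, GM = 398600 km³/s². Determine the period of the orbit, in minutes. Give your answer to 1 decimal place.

Semi-major axis a = 6371 + 826 = 7197 km. Period T = 2π√(a³/μ) = 2π√(7197³/398600) = 6076.3 s = 101.27 min.

101.3 min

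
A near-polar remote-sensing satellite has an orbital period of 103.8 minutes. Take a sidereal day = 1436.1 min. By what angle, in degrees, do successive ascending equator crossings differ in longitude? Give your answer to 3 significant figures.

26.0°

T = 103.8 min = 6228.0 s.
During one orbit Earth rotates (6228.0 / 86166) × 360° = 26.02°.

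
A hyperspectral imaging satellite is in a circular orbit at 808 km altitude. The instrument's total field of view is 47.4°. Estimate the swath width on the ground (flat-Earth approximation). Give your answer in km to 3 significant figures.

709 km

Half-angle = 47.4°/2 = 23.7°.
Swath width ≈ 2h·tan(θ/2) = 2 × 808 × tan(23.7°) = 709.4 km.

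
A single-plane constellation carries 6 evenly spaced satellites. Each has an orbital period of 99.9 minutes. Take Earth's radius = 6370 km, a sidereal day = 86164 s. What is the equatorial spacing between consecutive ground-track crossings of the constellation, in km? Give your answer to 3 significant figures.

T = 99.9 min = 5994.0 s.
Single-satellite node shift = (5994.0/86164) × 360° = 25.04°.
With 6 satellites evenly phased, successive equator crossings are 25.04/6 = 4.174° apart.
That is 4.174 × 111.2 = 464 km at the equator.

464 km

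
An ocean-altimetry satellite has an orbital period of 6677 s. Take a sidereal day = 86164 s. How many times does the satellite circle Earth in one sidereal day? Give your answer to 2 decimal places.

Orbits per sidereal day = 86164 / 6677.0 = 12.905.

12.90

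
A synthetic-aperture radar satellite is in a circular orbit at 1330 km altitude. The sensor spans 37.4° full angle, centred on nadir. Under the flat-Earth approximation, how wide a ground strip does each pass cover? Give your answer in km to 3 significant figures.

900 km

Half-angle = 37.4°/2 = 18.7°.
Swath width ≈ 2h·tan(θ/2) = 2 × 1330 × tan(18.7°) = 900.4 km.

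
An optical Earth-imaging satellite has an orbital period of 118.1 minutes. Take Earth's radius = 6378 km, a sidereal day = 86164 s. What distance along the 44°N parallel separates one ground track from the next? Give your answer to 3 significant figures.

T = 118.1 min = 7086.0 s.
Node shift per orbit = (7086.0/86164) × 360° = 29.61°.
Equatorial spacing = 29.61 × 111.3 km/° = 3296 km.
At 44° latitude, spacing = 3296 × cos(44°) = 2371 km.

2370 km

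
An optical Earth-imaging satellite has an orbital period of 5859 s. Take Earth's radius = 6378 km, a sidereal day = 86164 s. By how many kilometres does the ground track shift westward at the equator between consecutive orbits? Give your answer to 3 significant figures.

2720 km

During one orbit Earth rotates (5859.0 / 86164) × 360° = 24.48°.
At the equator that is 24.48° × (2π·6378/360) km/° = 24.48 × 111.3 = 2725 km.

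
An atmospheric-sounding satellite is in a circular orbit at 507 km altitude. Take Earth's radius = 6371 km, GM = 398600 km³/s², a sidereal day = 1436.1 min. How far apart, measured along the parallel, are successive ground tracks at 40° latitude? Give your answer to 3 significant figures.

2020 km

Semi-major axis a = 6371 + 507 = 6878 km. Period T = 2π√(a³/μ) = 2π√(6878³/398600) = 5676.8 s = 94.61 min.
Node shift per orbit = (5676.8/86166) × 360° = 23.72°.
Equatorial spacing = 23.72 × 111.2 km/° = 2637 km.
At 40° latitude, spacing = 2637 × cos(40°) = 2020 km.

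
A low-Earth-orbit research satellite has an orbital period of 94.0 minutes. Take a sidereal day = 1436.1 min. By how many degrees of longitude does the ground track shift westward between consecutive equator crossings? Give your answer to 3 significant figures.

23.6°

T = 94.0 min = 5640.0 s.
During one orbit Earth rotates (5640.0 / 86166) × 360° = 23.56°.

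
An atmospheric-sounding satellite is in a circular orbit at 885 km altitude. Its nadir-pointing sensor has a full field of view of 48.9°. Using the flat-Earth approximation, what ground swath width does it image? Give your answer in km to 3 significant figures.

Half-angle = 48.9°/2 = 24.45°.
Swath width ≈ 2h·tan(θ/2) = 2 × 885 × tan(24.45°) = 804.8 km.

805 km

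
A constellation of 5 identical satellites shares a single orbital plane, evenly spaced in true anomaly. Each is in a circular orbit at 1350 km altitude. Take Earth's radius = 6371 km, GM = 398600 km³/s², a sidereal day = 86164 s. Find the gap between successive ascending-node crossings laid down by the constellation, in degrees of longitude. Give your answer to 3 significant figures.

5.64°

Semi-major axis a = 6371 + 1350 = 7721 km. Period T = 2π√(a³/μ) = 2π√(7721³/398600) = 6751.8 s = 112.53 min.
Single-satellite node shift = (6751.8/86164) × 360° = 28.21°.
With 5 satellites evenly phased, successive equator crossings are 28.21/5 = 5.642° apart.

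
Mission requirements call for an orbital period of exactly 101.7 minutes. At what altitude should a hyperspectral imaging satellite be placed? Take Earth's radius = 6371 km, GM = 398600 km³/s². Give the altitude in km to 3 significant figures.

846 km

T = 101.7 min = 6102.0 s.
From T = 2π√(a³/μ): a = (μ T²/4π²)^(1/3) = (398600 × 6102.0² / 4π²)^(1/3) = 7217 km.
Altitude h = a − R = 7217 − 6371 = 846 km.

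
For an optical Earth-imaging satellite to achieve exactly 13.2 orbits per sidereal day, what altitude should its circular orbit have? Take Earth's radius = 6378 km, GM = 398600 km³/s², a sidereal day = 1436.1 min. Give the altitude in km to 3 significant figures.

Required period T = 86166 / 13.2 = 6527.7 s.
From T = 2π√(a³/μ): a = (μ T²/4π²)^(1/3) = (398600 × 6527.7² / 4π²)^(1/3) = 7549 km.
Altitude h = a − R = 7549 − 6378 = 1171 km.

1170 km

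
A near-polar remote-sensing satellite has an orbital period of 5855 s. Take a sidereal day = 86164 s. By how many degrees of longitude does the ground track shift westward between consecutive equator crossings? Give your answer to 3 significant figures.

During one orbit Earth rotates (5855.0 / 86164) × 360° = 24.46°.

24.5°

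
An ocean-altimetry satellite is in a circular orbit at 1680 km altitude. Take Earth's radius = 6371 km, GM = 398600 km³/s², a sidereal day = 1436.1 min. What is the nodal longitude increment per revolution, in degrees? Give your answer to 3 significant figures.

30.0°

Semi-major axis a = 6371 + 1680 = 8051 km. Period T = 2π√(a³/μ) = 2π√(8051³/398600) = 7189.3 s = 119.82 min.
During one orbit Earth rotates (7189.3 / 86166) × 360° = 30.04°.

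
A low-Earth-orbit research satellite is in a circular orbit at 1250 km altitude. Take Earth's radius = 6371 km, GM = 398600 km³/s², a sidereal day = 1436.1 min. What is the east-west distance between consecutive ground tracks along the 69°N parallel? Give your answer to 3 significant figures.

1100 km

Semi-major axis a = 6371 + 1250 = 7621 km. Period T = 2π√(a³/μ) = 2π√(7621³/398600) = 6621.1 s = 110.35 min.
Node shift per orbit = (6621.1/86166) × 360° = 27.66°.
Equatorial spacing = 27.66 × 111.2 km/° = 3076 km.
At 69° latitude, spacing = 3076 × cos(69°) = 1102 km.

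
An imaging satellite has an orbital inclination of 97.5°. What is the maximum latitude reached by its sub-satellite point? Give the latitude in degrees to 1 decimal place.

82.5°

Retrograde orbit: the ground track reaches ±(180° − i) = ±(180 − 97.5) = ±82.5°.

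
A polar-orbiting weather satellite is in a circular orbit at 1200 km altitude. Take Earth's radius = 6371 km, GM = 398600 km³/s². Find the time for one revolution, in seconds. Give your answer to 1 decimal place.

6556.0 seconds

Semi-major axis a = 6371 + 1200 = 7571 km. Period T = 2π√(a³/μ) = 2π√(7571³/398600) = 6556.0 s = 109.27 min.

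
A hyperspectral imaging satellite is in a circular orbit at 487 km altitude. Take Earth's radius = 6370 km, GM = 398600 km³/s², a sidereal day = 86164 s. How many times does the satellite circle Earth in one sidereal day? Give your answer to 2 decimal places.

Semi-major axis a = 6370 + 487 = 6857 km. Period T = 2π√(a³/μ) = 2π√(6857³/398600) = 5650.8 s = 94.18 min.
Orbits per sidereal day = 86164 / 5650.8 = 15.248.

15.25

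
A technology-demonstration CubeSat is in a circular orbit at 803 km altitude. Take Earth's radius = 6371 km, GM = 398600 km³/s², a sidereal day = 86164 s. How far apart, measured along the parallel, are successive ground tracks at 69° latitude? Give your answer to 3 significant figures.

1010 km

Semi-major axis a = 6371 + 803 = 7174 km. Period T = 2π√(a³/μ) = 2π√(7174³/398600) = 6047.2 s = 100.79 min.
Node shift per orbit = (6047.2/86164) × 360° = 25.27°.
Equatorial spacing = 25.27 × 111.2 km/° = 2809 km.
At 69° latitude, spacing = 2809 × cos(69°) = 1007 km.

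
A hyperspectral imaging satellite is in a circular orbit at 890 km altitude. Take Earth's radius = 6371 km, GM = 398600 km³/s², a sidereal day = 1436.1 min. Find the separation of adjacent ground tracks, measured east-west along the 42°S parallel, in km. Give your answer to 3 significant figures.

Semi-major axis a = 6371 + 890 = 7261 km. Period T = 2π√(a³/μ) = 2π√(7261³/398600) = 6157.5 s = 102.63 min.
Node shift per orbit = (6157.5/86166) × 360° = 25.73°.
Equatorial spacing = 25.73 × 111.2 km/° = 2861 km.
At 42° latitude, spacing = 2861 × cos(42°) = 2126 km.

2130 km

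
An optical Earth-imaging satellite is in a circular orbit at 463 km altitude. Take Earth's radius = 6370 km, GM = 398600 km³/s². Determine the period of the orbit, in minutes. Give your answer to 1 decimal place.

Semi-major axis a = 6370 + 463 = 6833 km. Period T = 2π√(a³/μ) = 2π√(6833³/398600) = 5621.2 s = 93.69 min.

93.7 min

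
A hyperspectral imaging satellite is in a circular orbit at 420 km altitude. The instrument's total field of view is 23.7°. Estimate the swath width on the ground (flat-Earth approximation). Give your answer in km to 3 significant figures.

Half-angle = 23.7°/2 = 11.85°.
Swath width ≈ 2h·tan(θ/2) = 2 × 420 × tan(11.85°) = 176.3 km.

176 km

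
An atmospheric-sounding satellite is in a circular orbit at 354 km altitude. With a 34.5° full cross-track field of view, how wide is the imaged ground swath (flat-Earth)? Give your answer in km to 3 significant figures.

Half-angle = 34.5°/2 = 17.25°.
Swath width ≈ 2h·tan(θ/2) = 2 × 354 × tan(17.25°) = 219.8 km.

220 km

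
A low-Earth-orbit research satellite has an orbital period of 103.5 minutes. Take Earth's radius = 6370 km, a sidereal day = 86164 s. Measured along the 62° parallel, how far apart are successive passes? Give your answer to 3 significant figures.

1350 km

T = 103.5 min = 6210.0 s.
Node shift per orbit = (6210.0/86164) × 360° = 25.95°.
Equatorial spacing = 25.95 × 111.2 km/° = 2885 km.
At 62° latitude, spacing = 2885 × cos(62°) = 1354 km.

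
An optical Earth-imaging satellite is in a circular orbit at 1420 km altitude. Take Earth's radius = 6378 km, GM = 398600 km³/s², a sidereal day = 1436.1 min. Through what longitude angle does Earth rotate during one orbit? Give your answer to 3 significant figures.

Semi-major axis a = 6378 + 1420 = 7798 km. Period T = 2π√(a³/μ) = 2π√(7798³/398600) = 6853.1 s = 114.22 min.
During one orbit Earth rotates (6853.1 / 86166) × 360° = 28.63°.

28.6°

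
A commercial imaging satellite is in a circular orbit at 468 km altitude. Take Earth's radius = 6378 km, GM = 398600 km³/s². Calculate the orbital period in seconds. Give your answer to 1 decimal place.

Semi-major axis a = 6378 + 468 = 6846 km. Period T = 2π√(a³/μ) = 2π√(6846³/398600) = 5637.2 s = 93.95 min.

5637.2 seconds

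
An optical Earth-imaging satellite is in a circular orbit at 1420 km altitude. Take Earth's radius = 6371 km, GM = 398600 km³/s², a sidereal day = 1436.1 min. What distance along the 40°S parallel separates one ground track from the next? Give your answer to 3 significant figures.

Semi-major axis a = 6371 + 1420 = 7791 km. Period T = 2π√(a³/μ) = 2π√(7791³/398600) = 6843.9 s = 114.06 min.
Node shift per orbit = (6843.9/86166) × 360° = 28.59°.
Equatorial spacing = 28.59 × 111.2 km/° = 3179 km.
At 40° latitude, spacing = 3179 × cos(40°) = 2436 km.

2440 km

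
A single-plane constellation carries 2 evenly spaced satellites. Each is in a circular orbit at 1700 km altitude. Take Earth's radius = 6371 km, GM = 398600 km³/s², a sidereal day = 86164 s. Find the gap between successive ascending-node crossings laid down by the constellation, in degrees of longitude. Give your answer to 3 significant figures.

15.1°

Semi-major axis a = 6371 + 1700 = 8071 km. Period T = 2π√(a³/μ) = 2π√(8071³/398600) = 7216.1 s = 120.27 min.
Single-satellite node shift = (7216.1/86164) × 360° = 30.15°.
With 2 satellites evenly phased, successive equator crossings are 30.15/2 = 15.075° apart.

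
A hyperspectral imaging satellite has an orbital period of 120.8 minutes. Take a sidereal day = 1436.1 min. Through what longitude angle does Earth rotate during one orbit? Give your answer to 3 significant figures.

30.3°

T = 120.8 min = 7248.0 s.
During one orbit Earth rotates (7248.0 / 86166) × 360° = 30.28°.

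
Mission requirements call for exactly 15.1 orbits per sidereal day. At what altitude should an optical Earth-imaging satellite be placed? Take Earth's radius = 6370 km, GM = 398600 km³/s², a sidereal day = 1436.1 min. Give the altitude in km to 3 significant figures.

Required period T = 86166 / 15.1 = 5706.4 s.
From T = 2π√(a³/μ): a = (μ T²/4π²)^(1/3) = (398600 × 5706.4² / 4π²)^(1/3) = 6902 km.
Altitude h = a − R = 6902 − 6370 = 532 km.

532 km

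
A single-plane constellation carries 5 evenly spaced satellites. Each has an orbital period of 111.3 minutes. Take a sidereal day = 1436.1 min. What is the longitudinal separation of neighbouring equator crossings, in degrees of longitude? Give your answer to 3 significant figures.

5.58°

T = 111.3 min = 6678.0 s.
Single-satellite node shift = (6678.0/86166) × 360° = 27.90°.
With 5 satellites evenly phased, successive equator crossings are 27.90/5 = 5.580° apart.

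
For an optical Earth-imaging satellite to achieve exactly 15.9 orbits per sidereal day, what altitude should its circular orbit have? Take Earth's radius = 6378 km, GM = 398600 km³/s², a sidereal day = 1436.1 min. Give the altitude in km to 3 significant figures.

Required period T = 86166 / 15.9 = 5419.2 s.
From T = 2π√(a³/μ): a = (μ T²/4π²)^(1/3) = (398600 × 5419.2² / 4π²)^(1/3) = 6668 km.
Altitude h = a − R = 6668 − 6378 = 290 km.

290 km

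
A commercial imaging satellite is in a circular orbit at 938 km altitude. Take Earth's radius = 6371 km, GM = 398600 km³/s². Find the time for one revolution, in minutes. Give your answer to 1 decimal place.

Semi-major axis a = 6371 + 938 = 7309 km. Period T = 2π√(a³/μ) = 2π√(7309³/398600) = 6218.7 s = 103.64 min.

103.6 min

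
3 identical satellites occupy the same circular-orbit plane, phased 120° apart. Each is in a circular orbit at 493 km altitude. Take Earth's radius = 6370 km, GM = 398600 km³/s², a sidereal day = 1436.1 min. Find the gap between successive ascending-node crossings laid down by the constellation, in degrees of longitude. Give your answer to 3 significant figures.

Semi-major axis a = 6370 + 493 = 6863 km. Period T = 2π√(a³/μ) = 2π√(6863³/398600) = 5658.3 s = 94.30 min.
Single-satellite node shift = (5658.3/86166) × 360° = 23.64°.
With 3 satellites evenly phased, successive equator crossings are 23.64/3 = 7.880° apart.

7.88°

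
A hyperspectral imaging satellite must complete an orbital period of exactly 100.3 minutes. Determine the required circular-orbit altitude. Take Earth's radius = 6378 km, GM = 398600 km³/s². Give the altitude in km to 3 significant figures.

T = 100.3 min = 6018.0 s.
From T = 2π√(a³/μ): a = (μ T²/4π²)^(1/3) = (398600 × 6018.0² / 4π²)^(1/3) = 7151 km.
Altitude h = a − R = 7151 − 6378 = 773 km.

773 km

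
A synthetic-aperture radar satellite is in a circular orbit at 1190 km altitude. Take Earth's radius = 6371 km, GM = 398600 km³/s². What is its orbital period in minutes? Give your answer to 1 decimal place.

109.1 min

Semi-major axis a = 6371 + 1190 = 7561 km. Period T = 2π√(a³/μ) = 2π√(7561³/398600) = 6543.0 s = 109.05 min.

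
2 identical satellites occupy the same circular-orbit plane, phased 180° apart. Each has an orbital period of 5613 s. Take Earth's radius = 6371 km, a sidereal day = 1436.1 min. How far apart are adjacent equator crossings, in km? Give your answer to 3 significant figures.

1300 km

Single-satellite node shift = (5613.0/86166) × 360° = 23.45°.
With 2 satellites evenly phased, successive equator crossings are 23.45/2 = 11.726° apart.
That is 11.726 × 111.2 = 1304 km at the equator.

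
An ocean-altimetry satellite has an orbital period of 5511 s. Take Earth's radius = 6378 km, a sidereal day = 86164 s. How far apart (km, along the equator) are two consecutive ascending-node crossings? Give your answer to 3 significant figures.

2560 km

During one orbit Earth rotates (5511.0 / 86164) × 360° = 23.03°.
At the equator that is 23.03° × (2π·6378/360) km/° = 23.03 × 111.3 = 2563 km.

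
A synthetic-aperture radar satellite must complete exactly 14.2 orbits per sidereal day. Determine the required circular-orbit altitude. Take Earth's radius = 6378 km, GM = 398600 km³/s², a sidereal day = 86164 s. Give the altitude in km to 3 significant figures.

812 km

Required period T = 86164 / 14.2 = 6067.9 s.
From T = 2π√(a³/μ): a = (μ T²/4π²)^(1/3) = (398600 × 6067.9² / 4π²)^(1/3) = 7190 km.
Altitude h = a − R = 7190 − 6378 = 812 km.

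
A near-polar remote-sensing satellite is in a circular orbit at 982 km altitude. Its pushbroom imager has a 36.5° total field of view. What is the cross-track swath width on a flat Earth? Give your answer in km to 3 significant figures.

Half-angle = 36.5°/2 = 18.25°.
Swath width ≈ 2h·tan(θ/2) = 2 × 982 × tan(18.25°) = 647.6 km.

648 km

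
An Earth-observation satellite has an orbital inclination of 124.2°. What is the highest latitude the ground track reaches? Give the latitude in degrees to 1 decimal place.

55.8°

Retrograde orbit: the ground track reaches ±(180° − i) = ±(180 − 124.2) = ±55.8°.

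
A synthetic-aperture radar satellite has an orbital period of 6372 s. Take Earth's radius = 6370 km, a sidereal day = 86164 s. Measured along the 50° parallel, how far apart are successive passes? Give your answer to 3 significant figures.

1900 km

Node shift per orbit = (6372.0/86164) × 360° = 26.62°.
Equatorial spacing = 26.62 × 111.2 km/° = 2960 km.
At 50° latitude, spacing = 2960 × cos(50°) = 1903 km.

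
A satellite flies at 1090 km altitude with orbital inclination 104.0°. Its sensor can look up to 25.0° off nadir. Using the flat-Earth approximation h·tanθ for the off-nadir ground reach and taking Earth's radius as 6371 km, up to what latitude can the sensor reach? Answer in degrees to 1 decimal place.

80.6°

Retrograde orbit: the ground track reaches ±(180° − i) = ±(180 − 104.0) = ±76.0°.
Sensor half-swath on the ground ≈ 1090·tan(25.0°) = 508 km = 4.57° of latitude.
Maximum observable latitude ≈ 76.0 + 4.57 = 80.6°.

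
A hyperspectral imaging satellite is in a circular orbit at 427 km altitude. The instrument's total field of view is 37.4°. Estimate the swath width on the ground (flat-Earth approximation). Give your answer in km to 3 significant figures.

Half-angle = 37.4°/2 = 18.7°.
Swath width ≈ 2h·tan(θ/2) = 2 × 427 × tan(18.7°) = 289.1 km.

289 km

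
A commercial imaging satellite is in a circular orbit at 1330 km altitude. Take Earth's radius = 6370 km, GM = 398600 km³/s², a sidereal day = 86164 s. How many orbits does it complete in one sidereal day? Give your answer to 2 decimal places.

12.81

Semi-major axis a = 6370 + 1330 = 7700 km. Period T = 2π√(a³/μ) = 2π√(7700³/398600) = 6724.3 s = 112.07 min.
Orbits per sidereal day = 86164 / 6724.3 = 12.814.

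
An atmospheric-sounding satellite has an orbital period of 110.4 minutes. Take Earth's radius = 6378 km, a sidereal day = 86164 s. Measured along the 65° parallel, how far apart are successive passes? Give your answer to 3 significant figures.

T = 110.4 min = 6624.0 s.
Node shift per orbit = (6624.0/86164) × 360° = 27.68°.
Equatorial spacing = 27.68 × 111.3 km/° = 3081 km.
At 65° latitude, spacing = 3081 × cos(65°) = 1302 km.

1300 km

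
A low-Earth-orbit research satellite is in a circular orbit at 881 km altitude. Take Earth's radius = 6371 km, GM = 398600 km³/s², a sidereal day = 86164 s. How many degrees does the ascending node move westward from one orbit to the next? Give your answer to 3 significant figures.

25.7°

Semi-major axis a = 6371 + 881 = 7252 km. Period T = 2π√(a³/μ) = 2π√(7252³/398600) = 6146.1 s = 102.43 min.
During one orbit Earth rotates (6146.1 / 86164) × 360° = 25.68°.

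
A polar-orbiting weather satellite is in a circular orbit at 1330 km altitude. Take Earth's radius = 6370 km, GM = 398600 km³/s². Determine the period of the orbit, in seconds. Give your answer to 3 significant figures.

6720 seconds

Semi-major axis a = 6370 + 1330 = 7700 km. Period T = 2π√(a³/μ) = 2π√(7700³/398600) = 6724.3 s = 112.07 min.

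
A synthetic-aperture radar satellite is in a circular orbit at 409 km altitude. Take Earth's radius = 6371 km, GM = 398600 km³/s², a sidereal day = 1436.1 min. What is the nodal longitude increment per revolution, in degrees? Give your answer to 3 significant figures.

23.2°

Semi-major axis a = 6371 + 409 = 6780 km. Period T = 2π√(a³/μ) = 2π√(6780³/398600) = 5555.9 s = 92.60 min.
During one orbit Earth rotates (5555.9 / 86166) × 360° = 23.21°.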